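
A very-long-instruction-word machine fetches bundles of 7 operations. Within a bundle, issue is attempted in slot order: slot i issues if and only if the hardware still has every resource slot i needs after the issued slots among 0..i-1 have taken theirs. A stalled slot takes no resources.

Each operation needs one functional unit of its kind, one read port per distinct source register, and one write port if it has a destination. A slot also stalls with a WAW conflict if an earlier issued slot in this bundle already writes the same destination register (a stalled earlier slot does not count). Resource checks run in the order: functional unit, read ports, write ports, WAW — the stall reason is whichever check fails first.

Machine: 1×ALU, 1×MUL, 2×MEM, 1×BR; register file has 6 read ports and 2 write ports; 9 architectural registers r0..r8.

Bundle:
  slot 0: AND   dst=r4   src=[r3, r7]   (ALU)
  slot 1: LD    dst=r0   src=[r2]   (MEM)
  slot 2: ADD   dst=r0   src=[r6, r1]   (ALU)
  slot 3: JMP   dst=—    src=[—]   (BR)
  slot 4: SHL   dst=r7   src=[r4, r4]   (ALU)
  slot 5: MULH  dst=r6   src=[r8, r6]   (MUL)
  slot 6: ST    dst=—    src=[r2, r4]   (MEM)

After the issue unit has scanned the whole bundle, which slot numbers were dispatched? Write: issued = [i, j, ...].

issued = [0, 1, 3, 6]

[0] ALU needs rd=2 wr=1: ok; after: ALU=0 MUL=1 MEM=2 BR=1, R=4, W=1
[1] MEM needs rd=1 wr=1: ok; after: ALU=0 MUL=1 MEM=1 BR=1, R=3, W=0
[2] ALU needs rd=2 wr=1: FU; after: ALU=0 MUL=1 MEM=1 BR=1, R=3, W=0
[3] BR needs rd=0 wr=0: ok; after: ALU=0 MUL=1 MEM=1 BR=0, R=3, W=0
[4] ALU needs rd=1 wr=1: FU; after: ALU=0 MUL=1 MEM=1 BR=0, R=3, W=0
[5] MUL needs rd=2 wr=1: WR_PORT; after: ALU=0 MUL=1 MEM=1 BR=0, R=3, W=0
[6] MEM needs rd=2 wr=0: ok; after: ALU=0 MUL=1 MEM=0 BR=0, R=1, W=0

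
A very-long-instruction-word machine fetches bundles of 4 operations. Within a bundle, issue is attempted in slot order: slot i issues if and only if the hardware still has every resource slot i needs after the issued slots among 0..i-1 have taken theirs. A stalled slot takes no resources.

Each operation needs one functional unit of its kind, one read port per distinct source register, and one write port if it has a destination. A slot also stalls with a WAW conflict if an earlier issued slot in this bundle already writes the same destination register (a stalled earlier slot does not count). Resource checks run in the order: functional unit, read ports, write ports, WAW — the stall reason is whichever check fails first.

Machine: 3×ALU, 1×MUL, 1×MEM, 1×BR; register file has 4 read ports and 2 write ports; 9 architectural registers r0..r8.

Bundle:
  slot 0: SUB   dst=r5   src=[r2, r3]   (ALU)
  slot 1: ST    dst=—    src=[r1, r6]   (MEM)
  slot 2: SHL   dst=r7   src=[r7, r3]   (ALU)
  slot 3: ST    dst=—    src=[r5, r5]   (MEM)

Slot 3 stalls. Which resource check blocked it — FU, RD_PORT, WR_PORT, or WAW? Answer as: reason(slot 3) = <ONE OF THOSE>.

reason(slot 3) = FU

#0 ALU src=r2,r3 dispatched  <A:2 Mu:1 Ld:1 B:1 rd:2 wr:1>
#1 MEM src=r1,r6 dispatched  <A:2 Mu:1 Ld:0 B:1 rd:0 wr:1>
#2 ALU src=r7,r3 held:RD_PORT  <A:2 Mu:1 Ld:0 B:1 rd:0 wr:1>
#3 MEM src=r5,r5 held:FU  <A:2 Mu:1 Ld:0 B:1 rd:0 wr:1>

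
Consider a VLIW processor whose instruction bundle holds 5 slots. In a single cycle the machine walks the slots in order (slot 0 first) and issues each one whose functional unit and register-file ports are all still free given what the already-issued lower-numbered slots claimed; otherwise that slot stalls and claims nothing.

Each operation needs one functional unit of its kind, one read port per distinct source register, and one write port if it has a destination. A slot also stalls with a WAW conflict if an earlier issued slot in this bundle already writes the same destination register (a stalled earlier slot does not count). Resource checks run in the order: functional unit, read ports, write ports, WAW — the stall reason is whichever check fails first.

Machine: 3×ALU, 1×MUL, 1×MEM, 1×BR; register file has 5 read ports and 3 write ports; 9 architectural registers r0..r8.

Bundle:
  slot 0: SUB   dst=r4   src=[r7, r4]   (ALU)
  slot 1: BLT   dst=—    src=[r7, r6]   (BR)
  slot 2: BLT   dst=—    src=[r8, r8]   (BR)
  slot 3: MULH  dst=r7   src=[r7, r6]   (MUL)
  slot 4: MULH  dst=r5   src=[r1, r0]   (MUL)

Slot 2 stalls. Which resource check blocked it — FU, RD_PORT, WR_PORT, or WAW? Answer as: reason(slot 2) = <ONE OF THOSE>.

#0 ALU src=r7,r4 dispatched  <A:2 Mu:1 Ld:1 B:1 rd:3 wr:2>
#1 BR src=r7,r6 dispatched  <A:2 Mu:1 Ld:1 B:0 rd:1 wr:2>
#2 BR src=r8,r8 held:FU  <A:2 Mu:1 Ld:1 B:0 rd:1 wr:2>
#3 MUL src=r7,r6 held:RD_PORT  <A:2 Mu:1 Ld:1 B:0 rd:1 wr:2>
#4 MUL src=r1,r0 held:RD_PORT  <A:2 Mu:1 Ld:1 B:0 rd:1 wr:2>

reason(slot 2) = FU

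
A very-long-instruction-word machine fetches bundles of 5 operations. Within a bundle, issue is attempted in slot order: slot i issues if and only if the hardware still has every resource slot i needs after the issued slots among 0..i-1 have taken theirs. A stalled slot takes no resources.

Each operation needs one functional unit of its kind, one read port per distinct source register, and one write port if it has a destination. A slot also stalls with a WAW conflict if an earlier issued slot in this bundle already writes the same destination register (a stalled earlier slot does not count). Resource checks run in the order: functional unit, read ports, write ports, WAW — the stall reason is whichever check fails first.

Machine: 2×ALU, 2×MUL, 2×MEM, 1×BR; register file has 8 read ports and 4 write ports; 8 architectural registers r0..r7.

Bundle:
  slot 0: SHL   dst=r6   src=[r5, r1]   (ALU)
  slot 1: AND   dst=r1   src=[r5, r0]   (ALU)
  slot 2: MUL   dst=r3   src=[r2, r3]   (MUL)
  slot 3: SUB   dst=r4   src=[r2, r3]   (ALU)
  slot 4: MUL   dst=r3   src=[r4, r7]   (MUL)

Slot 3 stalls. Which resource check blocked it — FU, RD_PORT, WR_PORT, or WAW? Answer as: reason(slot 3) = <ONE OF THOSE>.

(0) want 1×ALU +2rd +1wr — yes → AL1|MU2|ME2|BR1|rd6|wr3
(1) want 1×ALU +2rd +1wr — yes → AL0|MU2|ME2|BR1|rd4|wr2
(2) want 1×MUL +2rd +1wr — yes → AL0|MU1|ME2|BR1|rd2|wr1
(3) want 1×ALU +2rd +1wr — FU → AL0|MU1|ME2|BR1|rd2|wr1
(4) want 1×MUL +2rd +1wr — WAW → AL0|MU1|ME2|BR1|rd2|wr1

reason(slot 3) = FU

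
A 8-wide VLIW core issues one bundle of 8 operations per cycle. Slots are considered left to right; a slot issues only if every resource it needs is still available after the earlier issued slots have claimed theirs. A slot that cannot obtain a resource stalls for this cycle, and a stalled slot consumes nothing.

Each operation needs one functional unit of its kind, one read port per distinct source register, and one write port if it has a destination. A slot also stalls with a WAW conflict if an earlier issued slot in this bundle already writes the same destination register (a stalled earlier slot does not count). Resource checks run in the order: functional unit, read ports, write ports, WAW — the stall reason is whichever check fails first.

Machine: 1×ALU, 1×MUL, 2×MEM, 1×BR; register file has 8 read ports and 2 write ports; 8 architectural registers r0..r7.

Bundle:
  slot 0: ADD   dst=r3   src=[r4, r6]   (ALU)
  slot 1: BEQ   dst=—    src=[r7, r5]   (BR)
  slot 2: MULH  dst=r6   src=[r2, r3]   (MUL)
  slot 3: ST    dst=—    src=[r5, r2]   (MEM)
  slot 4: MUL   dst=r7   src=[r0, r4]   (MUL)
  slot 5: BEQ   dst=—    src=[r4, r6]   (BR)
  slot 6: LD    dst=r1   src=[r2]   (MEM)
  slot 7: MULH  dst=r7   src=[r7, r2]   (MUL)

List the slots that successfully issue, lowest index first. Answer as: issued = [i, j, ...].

issued = [0, 1, 2, 3]

[0] ALU needs rd=2 wr=1: ok; after: ALU=0 MUL=1 MEM=2 BR=1, R=6, W=1
[1] BR needs rd=2 wr=0: ok; after: ALU=0 MUL=1 MEM=2 BR=0, R=4, W=1
[2] MUL needs rd=2 wr=1: ok; after: ALU=0 MUL=0 MEM=2 BR=0, R=2, W=0
[3] MEM needs rd=2 wr=0: ok; after: ALU=0 MUL=0 MEM=1 BR=0, R=0, W=0
[4] MUL needs rd=2 wr=1: FU; after: ALU=0 MUL=0 MEM=1 BR=0, R=0, W=0
[5] BR needs rd=2 wr=0: FU; after: ALU=0 MUL=0 MEM=1 BR=0, R=0, W=0
[6] MEM needs rd=1 wr=1: RD_PORT; after: ALU=0 MUL=0 MEM=1 BR=0, R=0, W=0
[7] MUL needs rd=2 wr=1: FU; after: ALU=0 MUL=0 MEM=1 BR=0, R=0, W=0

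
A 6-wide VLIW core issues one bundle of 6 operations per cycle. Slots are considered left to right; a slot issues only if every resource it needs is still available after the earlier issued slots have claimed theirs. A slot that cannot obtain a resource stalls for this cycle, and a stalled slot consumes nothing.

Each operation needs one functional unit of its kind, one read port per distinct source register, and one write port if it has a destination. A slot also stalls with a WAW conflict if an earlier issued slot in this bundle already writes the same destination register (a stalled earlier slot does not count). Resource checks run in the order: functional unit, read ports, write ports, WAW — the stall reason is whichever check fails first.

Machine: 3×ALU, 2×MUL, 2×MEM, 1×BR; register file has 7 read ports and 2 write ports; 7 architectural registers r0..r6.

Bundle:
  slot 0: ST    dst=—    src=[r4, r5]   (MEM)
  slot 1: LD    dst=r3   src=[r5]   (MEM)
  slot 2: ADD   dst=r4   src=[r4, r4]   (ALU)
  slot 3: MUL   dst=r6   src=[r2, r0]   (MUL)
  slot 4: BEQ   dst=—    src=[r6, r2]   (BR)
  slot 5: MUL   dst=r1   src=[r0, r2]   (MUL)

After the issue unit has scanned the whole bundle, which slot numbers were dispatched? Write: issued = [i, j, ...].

issued = [0, 1, 2, 4]

#0 MEM src=r4,r5 dispatched  <A:3 Mu:2 Ld:1 B:1 rd:5 wr:2>
#1 MEM src=r5 dispatched  <A:3 Mu:2 Ld:0 B:1 rd:4 wr:1>
#2 ALU src=r4,r4 dispatched  <A:2 Mu:2 Ld:0 B:1 rd:3 wr:0>
#3 MUL src=r2,r0 held:WR_PORT  <A:2 Mu:2 Ld:0 B:1 rd:3 wr:0>
#4 BR src=r6,r2 dispatched  <A:2 Mu:2 Ld:0 B:0 rd:1 wr:0>
#5 MUL src=r0,r2 held:RD_PORT  <A:2 Mu:2 Ld:0 B:0 rd:1 wr:0>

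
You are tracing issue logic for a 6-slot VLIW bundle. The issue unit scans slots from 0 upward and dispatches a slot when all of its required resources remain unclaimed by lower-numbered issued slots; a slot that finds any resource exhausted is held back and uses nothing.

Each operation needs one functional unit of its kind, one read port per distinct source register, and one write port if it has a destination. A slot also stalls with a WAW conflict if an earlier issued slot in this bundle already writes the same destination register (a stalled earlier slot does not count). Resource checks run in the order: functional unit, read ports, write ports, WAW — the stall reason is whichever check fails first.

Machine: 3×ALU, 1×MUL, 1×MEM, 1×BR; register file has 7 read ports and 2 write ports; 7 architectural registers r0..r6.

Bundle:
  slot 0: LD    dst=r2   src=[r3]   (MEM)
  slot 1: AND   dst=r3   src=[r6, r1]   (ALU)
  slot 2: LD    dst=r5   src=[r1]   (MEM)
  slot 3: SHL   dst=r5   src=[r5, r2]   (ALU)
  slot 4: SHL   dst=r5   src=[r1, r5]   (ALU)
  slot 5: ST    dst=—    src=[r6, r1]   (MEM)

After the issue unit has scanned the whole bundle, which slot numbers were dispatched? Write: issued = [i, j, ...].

(0) want 1×MEM +1rd +1wr — yes → AL3|MU1|ME0|BR1|rd6|wr1
(1) want 1×ALU +2rd +1wr — yes → AL2|MU1|ME0|BR1|rd4|wr0
(2) want 1×MEM +1rd +1wr — FU → AL2|MU1|ME0|BR1|rd4|wr0
(3) want 1×ALU +2rd +1wr — WR_PORT → AL2|MU1|ME0|BR1|rd4|wr0
(4) want 1×ALU +2rd +1wr — WR_PORT → AL2|MU1|ME0|BR1|rd4|wr0
(5) want 1×MEM +2rd +0wr — FU → AL2|MU1|ME0|BR1|rd4|wr0

issued = [0, 1]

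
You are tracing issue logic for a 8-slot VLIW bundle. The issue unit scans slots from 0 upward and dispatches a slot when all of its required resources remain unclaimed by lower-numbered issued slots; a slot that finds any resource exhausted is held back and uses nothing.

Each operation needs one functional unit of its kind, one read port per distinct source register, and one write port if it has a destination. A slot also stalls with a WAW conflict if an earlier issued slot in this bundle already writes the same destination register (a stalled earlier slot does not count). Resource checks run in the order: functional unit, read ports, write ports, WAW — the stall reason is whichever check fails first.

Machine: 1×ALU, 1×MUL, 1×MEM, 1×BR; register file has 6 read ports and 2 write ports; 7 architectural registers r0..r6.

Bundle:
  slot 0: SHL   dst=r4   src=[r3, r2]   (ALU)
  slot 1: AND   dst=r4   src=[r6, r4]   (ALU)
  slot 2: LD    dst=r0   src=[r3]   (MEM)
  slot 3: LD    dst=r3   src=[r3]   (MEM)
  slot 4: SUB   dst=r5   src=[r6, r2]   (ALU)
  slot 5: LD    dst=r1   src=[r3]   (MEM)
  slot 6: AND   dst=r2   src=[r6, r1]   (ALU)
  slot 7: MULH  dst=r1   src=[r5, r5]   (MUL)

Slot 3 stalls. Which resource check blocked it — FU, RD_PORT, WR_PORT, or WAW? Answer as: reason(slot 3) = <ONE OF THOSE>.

reason(slot 3) = FU

#0 ALU src=r3,r2 dispatched  <A:0 Mu:1 Ld:1 B:1 rd:4 wr:1>
#1 ALU src=r6,r4 held:FU  <A:0 Mu:1 Ld:1 B:1 rd:4 wr:1>
#2 MEM src=r3 dispatched  <A:0 Mu:1 Ld:0 B:1 rd:3 wr:0>
#3 MEM src=r3 held:FU  <A:0 Mu:1 Ld:0 B:1 rd:3 wr:0>
#4 ALU src=r6,r2 held:FU  <A:0 Mu:1 Ld:0 B:1 rd:3 wr:0>
#5 MEM src=r3 held:FU  <A:0 Mu:1 Ld:0 B:1 rd:3 wr:0>
#6 ALU src=r6,r1 held:FU  <A:0 Mu:1 Ld:0 B:1 rd:3 wr:0>
#7 MUL src=r5,r5 held:WR_PORT  <A:0 Mu:1 Ld:0 B:1 rd:3 wr:0>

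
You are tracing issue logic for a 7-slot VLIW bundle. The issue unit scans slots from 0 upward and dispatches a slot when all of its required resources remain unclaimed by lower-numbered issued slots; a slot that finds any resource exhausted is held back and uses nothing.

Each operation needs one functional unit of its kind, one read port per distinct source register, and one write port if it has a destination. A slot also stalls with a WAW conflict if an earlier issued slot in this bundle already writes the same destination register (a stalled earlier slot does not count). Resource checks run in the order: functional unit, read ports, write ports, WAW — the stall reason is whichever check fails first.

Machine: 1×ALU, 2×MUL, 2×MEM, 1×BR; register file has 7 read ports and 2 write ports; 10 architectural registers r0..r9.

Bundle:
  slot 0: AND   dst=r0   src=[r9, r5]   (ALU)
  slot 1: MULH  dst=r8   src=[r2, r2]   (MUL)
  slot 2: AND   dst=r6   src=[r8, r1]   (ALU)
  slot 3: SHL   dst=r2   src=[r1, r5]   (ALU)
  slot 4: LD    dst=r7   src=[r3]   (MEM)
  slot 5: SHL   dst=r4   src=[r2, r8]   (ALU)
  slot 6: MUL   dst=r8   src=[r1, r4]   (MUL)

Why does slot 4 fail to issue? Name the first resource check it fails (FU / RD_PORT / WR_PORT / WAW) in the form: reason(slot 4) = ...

reason(slot 4) = WR_PORT

[0] ALU needs rd=2 wr=1: ok; after: ALU=0 MUL=2 MEM=2 BR=1, R=5, W=1
[1] MUL needs rd=1 wr=1: ok; after: ALU=0 MUL=1 MEM=2 BR=1, R=4, W=0
[2] ALU needs rd=2 wr=1: FU; after: ALU=0 MUL=1 MEM=2 BR=1, R=4, W=0
[3] ALU needs rd=2 wr=1: FU; after: ALU=0 MUL=1 MEM=2 BR=1, R=4, W=0
[4] MEM needs rd=1 wr=1: WR_PORT; after: ALU=0 MUL=1 MEM=2 BR=1, R=4, W=0
[5] ALU needs rd=2 wr=1: FU; after: ALU=0 MUL=1 MEM=2 BR=1, R=4, W=0
[6] MUL needs rd=2 wr=1: WR_PORT; after: ALU=0 MUL=1 MEM=2 BR=1, R=4, W=0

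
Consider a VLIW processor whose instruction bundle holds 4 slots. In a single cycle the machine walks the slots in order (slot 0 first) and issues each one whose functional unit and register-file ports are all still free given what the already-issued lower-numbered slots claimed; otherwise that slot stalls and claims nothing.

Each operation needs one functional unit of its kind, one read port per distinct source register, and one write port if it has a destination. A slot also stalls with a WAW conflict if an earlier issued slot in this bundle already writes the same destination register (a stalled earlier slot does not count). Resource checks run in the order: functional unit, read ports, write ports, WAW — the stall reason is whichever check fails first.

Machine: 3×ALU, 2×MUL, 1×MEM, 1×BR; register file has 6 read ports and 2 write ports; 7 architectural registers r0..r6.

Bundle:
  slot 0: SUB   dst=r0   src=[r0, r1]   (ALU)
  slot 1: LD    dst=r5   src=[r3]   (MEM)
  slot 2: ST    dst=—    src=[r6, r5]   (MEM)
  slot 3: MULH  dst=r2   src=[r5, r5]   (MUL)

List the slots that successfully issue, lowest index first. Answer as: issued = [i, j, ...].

issued = [0, 1]

[0] ALU needs rd=2 wr=1: ok; after: ALU=2 MUL=2 MEM=1 BR=1, R=4, W=1
[1] MEM needs rd=1 wr=1: ok; after: ALU=2 MUL=2 MEM=0 BR=1, R=3, W=0
[2] MEM needs rd=2 wr=0: FU; after: ALU=2 MUL=2 MEM=0 BR=1, R=3, W=0
[3] MUL needs rd=1 wr=1: WR_PORT; after: ALU=2 MUL=2 MEM=0 BR=1, R=3, W=0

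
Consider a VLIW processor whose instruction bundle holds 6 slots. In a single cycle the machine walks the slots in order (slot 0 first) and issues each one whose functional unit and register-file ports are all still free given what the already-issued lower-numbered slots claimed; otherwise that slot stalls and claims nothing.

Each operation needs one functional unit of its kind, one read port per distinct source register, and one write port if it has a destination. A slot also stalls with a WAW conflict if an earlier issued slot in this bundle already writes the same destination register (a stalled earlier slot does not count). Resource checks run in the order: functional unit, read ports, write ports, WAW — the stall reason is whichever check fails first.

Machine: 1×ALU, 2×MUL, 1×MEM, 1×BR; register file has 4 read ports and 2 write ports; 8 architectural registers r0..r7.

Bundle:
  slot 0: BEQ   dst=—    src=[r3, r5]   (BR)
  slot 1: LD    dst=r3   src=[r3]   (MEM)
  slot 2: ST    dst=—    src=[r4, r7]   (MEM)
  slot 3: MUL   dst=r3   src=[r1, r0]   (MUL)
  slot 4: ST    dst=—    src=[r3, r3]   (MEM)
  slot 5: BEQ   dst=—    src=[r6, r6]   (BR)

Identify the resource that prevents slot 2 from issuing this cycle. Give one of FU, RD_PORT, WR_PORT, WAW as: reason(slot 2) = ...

reason(slot 2) = FU

slot 0 (BR): ISSUE — free A1,Mu2,Ld1,B0 rp2 wp2
slot 1 (MEM): ISSUE — free A1,Mu2,Ld0,B0 rp1 wp1
slot 2 (MEM): stall FU — free A1,Mu2,Ld0,B0 rp1 wp1
slot 3 (MUL): stall RD_PORT — free A1,Mu2,Ld0,B0 rp1 wp1
slot 4 (MEM): stall FU — free A1,Mu2,Ld0,B0 rp1 wp1
slot 5 (BR): stall FU — free A1,Mu2,Ld0,B0 rp1 wp1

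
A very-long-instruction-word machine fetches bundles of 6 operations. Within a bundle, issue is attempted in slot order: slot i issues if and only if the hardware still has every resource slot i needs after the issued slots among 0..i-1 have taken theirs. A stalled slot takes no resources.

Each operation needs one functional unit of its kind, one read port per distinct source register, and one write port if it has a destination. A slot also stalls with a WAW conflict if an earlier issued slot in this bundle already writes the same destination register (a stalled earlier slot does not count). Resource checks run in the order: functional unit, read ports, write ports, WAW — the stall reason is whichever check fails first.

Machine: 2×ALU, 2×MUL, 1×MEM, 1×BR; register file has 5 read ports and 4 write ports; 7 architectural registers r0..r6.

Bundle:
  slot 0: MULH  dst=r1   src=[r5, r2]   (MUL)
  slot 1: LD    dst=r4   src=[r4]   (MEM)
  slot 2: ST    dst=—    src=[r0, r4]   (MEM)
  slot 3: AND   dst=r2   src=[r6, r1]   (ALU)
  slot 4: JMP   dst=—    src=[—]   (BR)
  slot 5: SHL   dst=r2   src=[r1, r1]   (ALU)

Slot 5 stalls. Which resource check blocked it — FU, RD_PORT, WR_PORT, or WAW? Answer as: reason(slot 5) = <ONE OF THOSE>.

#0 MUL src=r5,r2 dispatched  <A:2 Mu:1 Ld:1 B:1 rd:3 wr:3>
#1 MEM src=r4 dispatched  <A:2 Mu:1 Ld:0 B:1 rd:2 wr:2>
#2 MEM src=r0,r4 held:FU  <A:2 Mu:1 Ld:0 B:1 rd:2 wr:2>
#3 ALU src=r6,r1 dispatched  <A:1 Mu:1 Ld:0 B:1 rd:0 wr:1>
#4 BR src=- dispatched  <A:1 Mu:1 Ld:0 B:0 rd:0 wr:1>
#5 ALU src=r1,r1 held:RD_PORT  <A:1 Mu:1 Ld:0 B:0 rd:0 wr:1>

reason(slot 5) = RD_PORT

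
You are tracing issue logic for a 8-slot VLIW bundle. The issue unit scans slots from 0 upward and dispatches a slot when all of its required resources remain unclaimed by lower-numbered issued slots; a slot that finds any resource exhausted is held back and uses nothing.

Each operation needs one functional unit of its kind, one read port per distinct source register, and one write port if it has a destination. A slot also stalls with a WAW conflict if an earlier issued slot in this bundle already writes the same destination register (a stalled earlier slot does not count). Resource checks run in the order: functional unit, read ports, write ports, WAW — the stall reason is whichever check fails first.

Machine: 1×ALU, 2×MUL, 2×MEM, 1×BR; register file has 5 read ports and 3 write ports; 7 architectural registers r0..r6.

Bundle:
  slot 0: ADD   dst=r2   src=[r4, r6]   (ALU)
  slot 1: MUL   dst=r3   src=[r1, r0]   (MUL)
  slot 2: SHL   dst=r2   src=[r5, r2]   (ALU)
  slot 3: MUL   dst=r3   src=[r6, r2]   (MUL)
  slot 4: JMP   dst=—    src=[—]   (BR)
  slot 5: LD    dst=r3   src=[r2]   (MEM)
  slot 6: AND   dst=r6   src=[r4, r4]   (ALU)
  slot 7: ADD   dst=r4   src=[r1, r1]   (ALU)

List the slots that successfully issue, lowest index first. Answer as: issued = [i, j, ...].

issued = [0, 1, 4]

slot 0 (ALU): ISSUE — free A0,Mu2,Ld2,B1 rp3 wp2
slot 1 (MUL): ISSUE — free A0,Mu1,Ld2,B1 rp1 wp1
slot 2 (ALU): stall FU — free A0,Mu1,Ld2,B1 rp1 wp1
slot 3 (MUL): stall RD_PORT — free A0,Mu1,Ld2,B1 rp1 wp1
slot 4 (BR): ISSUE — free A0,Mu1,Ld2,B0 rp1 wp1
slot 5 (MEM): stall WAW — free A0,Mu1,Ld2,B0 rp1 wp1
slot 6 (ALU): stall FU — free A0,Mu1,Ld2,B0 rp1 wp1
slot 7 (ALU): stall FU — free A0,Mu1,Ld2,B0 rp1 wp1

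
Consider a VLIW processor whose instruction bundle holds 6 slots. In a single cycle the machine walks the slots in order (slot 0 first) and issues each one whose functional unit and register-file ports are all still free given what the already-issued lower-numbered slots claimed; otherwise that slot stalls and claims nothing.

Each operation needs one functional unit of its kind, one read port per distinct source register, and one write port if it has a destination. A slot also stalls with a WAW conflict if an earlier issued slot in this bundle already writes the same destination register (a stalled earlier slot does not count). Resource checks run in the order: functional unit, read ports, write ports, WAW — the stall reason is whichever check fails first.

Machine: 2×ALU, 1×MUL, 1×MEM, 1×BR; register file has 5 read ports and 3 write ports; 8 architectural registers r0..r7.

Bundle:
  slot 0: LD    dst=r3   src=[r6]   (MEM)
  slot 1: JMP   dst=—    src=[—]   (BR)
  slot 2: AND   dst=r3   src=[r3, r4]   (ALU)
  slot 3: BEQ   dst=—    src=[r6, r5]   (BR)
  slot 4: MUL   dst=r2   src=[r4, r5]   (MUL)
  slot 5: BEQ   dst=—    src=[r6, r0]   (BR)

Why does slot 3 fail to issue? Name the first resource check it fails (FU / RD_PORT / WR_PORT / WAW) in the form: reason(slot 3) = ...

reason(slot 3) = FU

  0. MEM→r3 ⇒ go  {2A/1Mu/0Ld/1B | 4r 2w}
  1. BR ⇒ go  {2A/1Mu/0Ld/0B | 4r 2w}
  2. ALU→r3 ⇒ no(WAW)  {2A/1Mu/0Ld/0B | 4r 2w}
  3. BR ⇒ no(FU)  {2A/1Mu/0Ld/0B | 4r 2w}
  4. MUL→r2 ⇒ go  {2A/0Mu/0Ld/0B | 2r 1w}
  5. BR ⇒ no(FU)  {2A/0Mu/0Ld/0B | 2r 1w}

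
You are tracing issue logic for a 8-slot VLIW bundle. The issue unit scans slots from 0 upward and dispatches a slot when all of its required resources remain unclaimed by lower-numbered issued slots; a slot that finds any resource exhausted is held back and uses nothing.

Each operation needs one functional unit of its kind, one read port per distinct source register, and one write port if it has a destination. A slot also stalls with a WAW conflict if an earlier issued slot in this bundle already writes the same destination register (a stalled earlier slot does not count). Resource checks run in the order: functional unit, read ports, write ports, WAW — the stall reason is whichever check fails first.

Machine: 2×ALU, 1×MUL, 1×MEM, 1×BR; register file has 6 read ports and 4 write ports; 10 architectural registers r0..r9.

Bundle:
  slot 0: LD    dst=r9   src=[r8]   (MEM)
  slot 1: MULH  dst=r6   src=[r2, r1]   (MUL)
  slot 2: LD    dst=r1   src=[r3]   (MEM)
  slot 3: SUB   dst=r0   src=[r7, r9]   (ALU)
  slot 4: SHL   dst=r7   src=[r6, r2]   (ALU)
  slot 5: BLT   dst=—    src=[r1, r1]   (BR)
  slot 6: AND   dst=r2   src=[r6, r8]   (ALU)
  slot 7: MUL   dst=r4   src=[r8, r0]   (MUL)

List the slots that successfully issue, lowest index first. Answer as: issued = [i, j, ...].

(0) want 1×MEM +1rd +1wr — yes → AL2|MU1|ME0|BR1|rd5|wr3
(1) want 1×MUL +2rd +1wr — yes → AL2|MU0|ME0|BR1|rd3|wr2
(2) want 1×MEM +1rd +1wr — FU → AL2|MU0|ME0|BR1|rd3|wr2
(3) want 1×ALU +2rd +1wr — yes → AL1|MU0|ME0|BR1|rd1|wr1
(4) want 1×ALU +2rd +1wr — RD_PORT → AL1|MU0|ME0|BR1|rd1|wr1
(5) want 1×BR +1rd +0wr — yes → AL1|MU0|ME0|BR0|rd0|wr1
(6) want 1×ALU +2rd +1wr — RD_PORT → AL1|MU0|ME0|BR0|rd0|wr1
(7) want 1×MUL +2rd +1wr — FU → AL1|MU0|ME0|BR0|rd0|wr1

issued = [0, 1, 3, 5]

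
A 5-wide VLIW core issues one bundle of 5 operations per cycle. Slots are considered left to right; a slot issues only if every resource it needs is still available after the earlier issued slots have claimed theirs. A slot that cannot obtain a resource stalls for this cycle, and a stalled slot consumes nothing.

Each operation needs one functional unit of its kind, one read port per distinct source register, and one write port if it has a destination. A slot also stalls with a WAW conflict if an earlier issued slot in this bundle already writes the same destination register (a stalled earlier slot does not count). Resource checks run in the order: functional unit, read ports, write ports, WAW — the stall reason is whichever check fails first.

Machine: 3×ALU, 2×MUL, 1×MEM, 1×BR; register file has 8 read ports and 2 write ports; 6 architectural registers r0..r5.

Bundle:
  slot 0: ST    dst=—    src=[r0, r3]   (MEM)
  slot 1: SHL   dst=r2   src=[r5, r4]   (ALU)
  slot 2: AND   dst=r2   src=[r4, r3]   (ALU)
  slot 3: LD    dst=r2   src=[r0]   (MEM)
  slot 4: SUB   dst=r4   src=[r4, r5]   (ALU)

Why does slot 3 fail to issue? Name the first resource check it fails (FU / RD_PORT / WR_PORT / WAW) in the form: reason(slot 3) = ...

  0. MEM ⇒ go  {3A/2Mu/0Ld/1B | 6r 2w}
  1. ALU→r2 ⇒ go  {2A/2Mu/0Ld/1B | 4r 1w}
  2. ALU→r2 ⇒ no(WAW)  {2A/2Mu/0Ld/1B | 4r 1w}
  3. MEM→r2 ⇒ no(FU)  {2A/2Mu/0Ld/1B | 4r 1w}
  4. ALU→r4 ⇒ go  {1A/2Mu/0Ld/1B | 2r 0w}

reason(slot 3) = FU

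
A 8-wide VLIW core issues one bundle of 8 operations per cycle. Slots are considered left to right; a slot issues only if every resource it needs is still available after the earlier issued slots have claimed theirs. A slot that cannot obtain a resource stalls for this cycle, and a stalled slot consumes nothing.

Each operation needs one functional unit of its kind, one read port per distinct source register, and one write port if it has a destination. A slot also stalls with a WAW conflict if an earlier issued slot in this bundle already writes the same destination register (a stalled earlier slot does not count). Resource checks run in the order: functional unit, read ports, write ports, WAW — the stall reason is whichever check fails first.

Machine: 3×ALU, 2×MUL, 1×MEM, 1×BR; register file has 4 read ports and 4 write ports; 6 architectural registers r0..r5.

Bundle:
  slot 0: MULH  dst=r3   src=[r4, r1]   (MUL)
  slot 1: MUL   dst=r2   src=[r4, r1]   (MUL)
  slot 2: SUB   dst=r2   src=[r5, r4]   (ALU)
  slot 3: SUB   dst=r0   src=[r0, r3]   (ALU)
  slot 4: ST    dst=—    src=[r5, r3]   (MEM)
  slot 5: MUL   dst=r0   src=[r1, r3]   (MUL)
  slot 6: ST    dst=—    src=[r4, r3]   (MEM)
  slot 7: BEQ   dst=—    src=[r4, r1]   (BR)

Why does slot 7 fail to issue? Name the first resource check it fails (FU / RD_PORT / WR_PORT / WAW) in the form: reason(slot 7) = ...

(0) want 1×MUL +2rd +1wr — yes → AL3|MU1|ME1|BR1|rd2|wr3
(1) want 1×MUL +2rd +1wr — yes → AL3|MU0|ME1|BR1|rd0|wr2
(2) want 1×ALU +2rd +1wr — RD_PORT → AL3|MU0|ME1|BR1|rd0|wr2
(3) want 1×ALU +2rd +1wr — RD_PORT → AL3|MU0|ME1|BR1|rd0|wr2
(4) want 1×MEM +2rd +0wr — RD_PORT → AL3|MU0|ME1|BR1|rd0|wr2
(5) want 1×MUL +2rd +1wr — FU → AL3|MU0|ME1|BR1|rd0|wr2
(6) want 1×MEM +2rd +0wr — RD_PORT → AL3|MU0|ME1|BR1|rd0|wr2
(7) want 1×BR +2rd +0wr — RD_PORT → AL3|MU0|ME1|BR1|rd0|wr2

reason(slot 7) = RD_PORT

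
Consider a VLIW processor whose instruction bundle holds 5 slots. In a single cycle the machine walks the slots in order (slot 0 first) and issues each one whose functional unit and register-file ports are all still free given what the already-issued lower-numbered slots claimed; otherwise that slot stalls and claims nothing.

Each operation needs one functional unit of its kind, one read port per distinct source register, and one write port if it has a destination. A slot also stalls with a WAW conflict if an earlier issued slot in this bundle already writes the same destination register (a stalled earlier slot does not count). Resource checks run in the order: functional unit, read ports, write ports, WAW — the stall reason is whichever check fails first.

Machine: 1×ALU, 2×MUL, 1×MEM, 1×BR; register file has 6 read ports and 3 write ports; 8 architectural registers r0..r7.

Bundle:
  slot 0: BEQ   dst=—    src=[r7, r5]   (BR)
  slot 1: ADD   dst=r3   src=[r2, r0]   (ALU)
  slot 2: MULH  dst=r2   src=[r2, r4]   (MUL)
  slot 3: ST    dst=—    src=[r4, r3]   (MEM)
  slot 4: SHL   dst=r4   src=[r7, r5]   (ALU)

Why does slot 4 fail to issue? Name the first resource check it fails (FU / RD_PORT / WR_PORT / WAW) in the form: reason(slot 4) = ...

[0] BR needs rd=2 wr=0: ok; after: ALU=1 MUL=2 MEM=1 BR=0, R=4, W=3
[1] ALU needs rd=2 wr=1: ok; after: ALU=0 MUL=2 MEM=1 BR=0, R=2, W=2
[2] MUL needs rd=2 wr=1: ok; after: ALU=0 MUL=1 MEM=1 BR=0, R=0, W=1
[3] MEM needs rd=2 wr=0: RD_PORT; after: ALU=0 MUL=1 MEM=1 BR=0, R=0, W=1
[4] ALU needs rd=2 wr=1: FU; after: ALU=0 MUL=1 MEM=1 BR=0, R=0, W=1

reason(slot 4) = FU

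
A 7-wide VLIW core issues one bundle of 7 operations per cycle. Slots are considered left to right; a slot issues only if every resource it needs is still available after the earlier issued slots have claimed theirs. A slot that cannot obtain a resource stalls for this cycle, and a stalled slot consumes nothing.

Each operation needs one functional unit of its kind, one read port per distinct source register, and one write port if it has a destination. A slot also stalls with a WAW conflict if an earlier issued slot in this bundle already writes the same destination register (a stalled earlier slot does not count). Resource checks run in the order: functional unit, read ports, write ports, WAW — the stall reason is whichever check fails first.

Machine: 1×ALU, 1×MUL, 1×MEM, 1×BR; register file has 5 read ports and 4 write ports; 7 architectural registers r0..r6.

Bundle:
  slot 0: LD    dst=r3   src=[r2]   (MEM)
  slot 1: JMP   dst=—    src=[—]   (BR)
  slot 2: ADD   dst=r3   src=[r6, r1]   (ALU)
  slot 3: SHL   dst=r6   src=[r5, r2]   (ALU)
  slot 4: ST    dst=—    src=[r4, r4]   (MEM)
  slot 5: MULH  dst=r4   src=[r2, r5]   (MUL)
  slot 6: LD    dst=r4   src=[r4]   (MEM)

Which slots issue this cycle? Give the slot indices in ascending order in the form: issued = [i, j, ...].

(0) want 1×MEM +1rd +1wr — yes → AL1|MU1|ME0|BR1|rd4|wr3
(1) want 1×BR +0rd +0wr — yes → AL1|MU1|ME0|BR0|rd4|wr3
(2) want 1×ALU +2rd +1wr — WAW → AL1|MU1|ME0|BR0|rd4|wr3
(3) want 1×ALU +2rd +1wr — yes → AL0|MU1|ME0|BR0|rd2|wr2
(4) want 1×MEM +1rd +0wr — FU → AL0|MU1|ME0|BR0|rd2|wr2
(5) want 1×MUL +2rd +1wr — yes → AL0|MU0|ME0|BR0|rd0|wr1
(6) want 1×MEM +1rd +1wr — FU → AL0|MU0|ME0|BR0|rd0|wr1

issued = [0, 1, 3, 5]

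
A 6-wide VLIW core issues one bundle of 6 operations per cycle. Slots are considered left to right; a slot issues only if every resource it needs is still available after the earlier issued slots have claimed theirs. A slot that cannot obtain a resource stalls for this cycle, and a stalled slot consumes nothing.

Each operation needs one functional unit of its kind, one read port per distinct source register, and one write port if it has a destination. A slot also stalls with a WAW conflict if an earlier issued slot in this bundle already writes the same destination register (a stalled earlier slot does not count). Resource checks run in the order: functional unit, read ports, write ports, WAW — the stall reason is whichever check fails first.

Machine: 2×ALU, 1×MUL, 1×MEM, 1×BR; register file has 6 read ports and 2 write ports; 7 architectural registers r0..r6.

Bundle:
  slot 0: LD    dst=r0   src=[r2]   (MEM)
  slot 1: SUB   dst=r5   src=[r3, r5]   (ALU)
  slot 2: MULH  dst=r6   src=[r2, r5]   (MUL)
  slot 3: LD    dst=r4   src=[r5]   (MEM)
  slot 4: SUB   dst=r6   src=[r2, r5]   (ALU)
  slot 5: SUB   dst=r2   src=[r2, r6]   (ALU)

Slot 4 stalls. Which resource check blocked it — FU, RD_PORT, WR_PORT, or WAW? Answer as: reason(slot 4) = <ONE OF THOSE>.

slot 0 (MEM): ISSUE — free A2,Mu1,Ld0,B1 rp5 wp1
slot 1 (ALU): ISSUE — free A1,Mu1,Ld0,B1 rp3 wp0
slot 2 (MUL): stall WR_PORT — free A1,Mu1,Ld0,B1 rp3 wp0
slot 3 (MEM): stall FU — free A1,Mu1,Ld0,B1 rp3 wp0
slot 4 (ALU): stall WR_PORT — free A1,Mu1,Ld0,B1 rp3 wp0
slot 5 (ALU): stall WR_PORT — free A1,Mu1,Ld0,B1 rp3 wp0

reason(slot 4) = WR_PORT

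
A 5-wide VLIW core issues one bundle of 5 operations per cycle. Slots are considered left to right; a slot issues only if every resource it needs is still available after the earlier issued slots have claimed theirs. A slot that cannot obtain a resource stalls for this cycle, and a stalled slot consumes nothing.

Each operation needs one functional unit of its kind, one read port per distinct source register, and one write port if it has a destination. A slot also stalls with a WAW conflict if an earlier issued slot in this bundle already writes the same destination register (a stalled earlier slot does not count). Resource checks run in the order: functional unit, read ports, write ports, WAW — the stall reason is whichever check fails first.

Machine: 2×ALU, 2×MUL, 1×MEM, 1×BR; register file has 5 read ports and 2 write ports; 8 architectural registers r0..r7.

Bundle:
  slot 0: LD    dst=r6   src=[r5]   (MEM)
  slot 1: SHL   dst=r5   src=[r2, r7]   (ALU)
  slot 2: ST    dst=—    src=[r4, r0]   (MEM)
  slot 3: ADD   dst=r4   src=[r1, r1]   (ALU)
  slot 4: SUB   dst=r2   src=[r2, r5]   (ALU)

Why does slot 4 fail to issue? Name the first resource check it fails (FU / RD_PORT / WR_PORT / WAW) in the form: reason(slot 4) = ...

[0] MEM needs rd=1 wr=1: ok; after: ALU=2 MUL=2 MEM=0 BR=1, R=4, W=1
[1] ALU needs rd=2 wr=1: ok; after: ALU=1 MUL=2 MEM=0 BR=1, R=2, W=0
[2] MEM needs rd=2 wr=0: FU; after: ALU=1 MUL=2 MEM=0 BR=1, R=2, W=0
[3] ALU needs rd=1 wr=1: WR_PORT; after: ALU=1 MUL=2 MEM=0 BR=1, R=2, W=0
[4] ALU needs rd=2 wr=1: WR_PORT; after: ALU=1 MUL=2 MEM=0 BR=1, R=2, W=0

reason(slot 4) = WR_PORT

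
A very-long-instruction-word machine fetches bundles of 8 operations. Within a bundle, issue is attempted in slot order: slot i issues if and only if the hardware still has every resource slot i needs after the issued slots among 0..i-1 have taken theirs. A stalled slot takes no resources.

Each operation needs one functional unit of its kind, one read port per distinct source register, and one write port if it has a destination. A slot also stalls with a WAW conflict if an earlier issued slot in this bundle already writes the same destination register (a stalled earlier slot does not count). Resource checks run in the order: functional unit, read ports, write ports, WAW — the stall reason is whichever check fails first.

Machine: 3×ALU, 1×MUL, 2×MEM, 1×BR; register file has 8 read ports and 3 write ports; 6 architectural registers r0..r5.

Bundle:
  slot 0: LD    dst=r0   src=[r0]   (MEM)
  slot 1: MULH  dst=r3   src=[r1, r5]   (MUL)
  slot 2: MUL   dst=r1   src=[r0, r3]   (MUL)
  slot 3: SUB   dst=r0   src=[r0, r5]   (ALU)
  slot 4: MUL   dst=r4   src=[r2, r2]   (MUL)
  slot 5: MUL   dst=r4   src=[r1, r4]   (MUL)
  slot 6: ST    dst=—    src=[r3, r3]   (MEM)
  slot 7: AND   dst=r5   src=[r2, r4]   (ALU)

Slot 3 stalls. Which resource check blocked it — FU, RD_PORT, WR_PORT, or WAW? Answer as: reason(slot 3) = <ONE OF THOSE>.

#0 MEM src=r0 dispatched  <A:3 Mu:1 Ld:1 B:1 rd:7 wr:2>
#1 MUL src=r1,r5 dispatched  <A:3 Mu:0 Ld:1 B:1 rd:5 wr:1>
#2 MUL src=r0,r3 held:FU  <A:3 Mu:0 Ld:1 B:1 rd:5 wr:1>
#3 ALU src=r0,r5 held:WAW  <A:3 Mu:0 Ld:1 B:1 rd:5 wr:1>
#4 MUL src=r2,r2 held:FU  <A:3 Mu:0 Ld:1 B:1 rd:5 wr:1>
#5 MUL src=r1,r4 held:FU  <A:3 Mu:0 Ld:1 B:1 rd:5 wr:1>
#6 MEM src=r3,r3 dispatched  <A:3 Mu:0 Ld:0 B:1 rd:4 wr:1>
#7 ALU src=r2,r4 dispatched  <A:2 Mu:0 Ld:0 B:1 rd:2 wr:0>

reason(slot 3) = WAW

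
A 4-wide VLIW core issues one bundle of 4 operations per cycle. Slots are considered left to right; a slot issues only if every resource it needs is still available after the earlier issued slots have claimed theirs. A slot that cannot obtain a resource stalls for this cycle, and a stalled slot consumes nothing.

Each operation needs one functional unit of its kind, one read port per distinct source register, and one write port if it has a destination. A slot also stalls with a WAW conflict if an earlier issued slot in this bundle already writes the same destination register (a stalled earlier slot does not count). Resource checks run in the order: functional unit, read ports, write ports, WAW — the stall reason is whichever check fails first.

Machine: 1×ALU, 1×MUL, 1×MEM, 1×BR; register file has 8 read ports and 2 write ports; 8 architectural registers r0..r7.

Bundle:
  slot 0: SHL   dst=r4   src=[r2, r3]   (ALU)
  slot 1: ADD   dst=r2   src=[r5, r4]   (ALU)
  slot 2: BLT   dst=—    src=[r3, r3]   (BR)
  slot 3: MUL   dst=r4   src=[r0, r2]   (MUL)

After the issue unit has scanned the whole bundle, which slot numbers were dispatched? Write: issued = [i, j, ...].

issued = [0, 2]

slot 0 (ALU): ISSUE — free A0,Mu1,Ld1,B1 rp6 wp1
slot 1 (ALU): stall FU — free A0,Mu1,Ld1,B1 rp6 wp1
slot 2 (BR): ISSUE — free A0,Mu1,Ld1,B0 rp5 wp1
slot 3 (MUL): stall WAW — free A0,Mu1,Ld1,B0 rp5 wp1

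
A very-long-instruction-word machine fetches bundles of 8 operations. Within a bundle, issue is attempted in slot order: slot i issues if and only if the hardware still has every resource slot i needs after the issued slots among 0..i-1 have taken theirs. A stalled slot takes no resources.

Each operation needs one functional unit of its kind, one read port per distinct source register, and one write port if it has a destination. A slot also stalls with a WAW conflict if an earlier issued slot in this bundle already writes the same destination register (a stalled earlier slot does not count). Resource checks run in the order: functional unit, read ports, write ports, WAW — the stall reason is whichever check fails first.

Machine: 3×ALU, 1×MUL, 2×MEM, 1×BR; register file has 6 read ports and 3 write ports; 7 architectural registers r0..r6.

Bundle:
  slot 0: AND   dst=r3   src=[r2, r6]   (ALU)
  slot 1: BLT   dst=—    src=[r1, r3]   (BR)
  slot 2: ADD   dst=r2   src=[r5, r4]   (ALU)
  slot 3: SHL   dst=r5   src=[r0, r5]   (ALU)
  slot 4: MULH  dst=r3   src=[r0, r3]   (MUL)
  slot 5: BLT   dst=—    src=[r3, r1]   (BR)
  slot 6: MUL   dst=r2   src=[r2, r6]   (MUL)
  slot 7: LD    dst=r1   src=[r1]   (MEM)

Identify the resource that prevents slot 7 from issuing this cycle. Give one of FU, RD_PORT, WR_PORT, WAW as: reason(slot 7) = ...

[0] ALU needs rd=2 wr=1: ok; after: ALU=2 MUL=1 MEM=2 BR=1, R=4, W=2
[1] BR needs rd=2 wr=0: ok; after: ALU=2 MUL=1 MEM=2 BR=0, R=2, W=2
[2] ALU needs rd=2 wr=1: ok; after: ALU=1 MUL=1 MEM=2 BR=0, R=0, W=1
[3] ALU needs rd=2 wr=1: RD_PORT; after: ALU=1 MUL=1 MEM=2 BR=0, R=0, W=1
[4] MUL needs rd=2 wr=1: RD_PORT; after: ALU=1 MUL=1 MEM=2 BR=0, R=0, W=1
[5] BR needs rd=2 wr=0: FU; after: ALU=1 MUL=1 MEM=2 BR=0, R=0, W=1
[6] MUL needs rd=2 wr=1: RD_PORT; after: ALU=1 MUL=1 MEM=2 BR=0, R=0, W=1
[7] MEM needs rd=1 wr=1: RD_PORT; after: ALU=1 MUL=1 MEM=2 BR=0, R=0, W=1

reason(slot 7) = RD_PORT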